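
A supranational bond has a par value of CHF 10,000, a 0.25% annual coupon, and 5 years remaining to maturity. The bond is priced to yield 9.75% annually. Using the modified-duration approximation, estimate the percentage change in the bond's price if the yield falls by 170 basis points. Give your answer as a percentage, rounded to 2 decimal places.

+7.69%

Periodic yield y = 0.0975. Modified duration first:
  t   CF        PV=CF/(1+0.0975)^t    t·PV
  1        25.00        22.7790        22.7790
  2        25.00        20.7554        41.5108
  3        25.00        18.9115        56.7346
  4        25.00        17.2315        68.9258
  5    10,025.00     6,295.9568    31,479.7838
  Σ                  6,375.6342    31,669.7340
P = 6,375.6342; D_Mac = 4.96731 yrs; D_mod = 4.96731/(1+0.0975) = 4.52602 yrs.
ΔP/P ≈ -D_mod · Δy = -4.52602 × (-0.017) = +0.076942 = +7.6942%.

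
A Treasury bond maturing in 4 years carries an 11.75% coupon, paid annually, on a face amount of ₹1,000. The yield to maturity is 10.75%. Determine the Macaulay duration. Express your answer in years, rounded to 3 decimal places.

Periodic yield y = 0.1075. Discount each cash flow and weight by its year:
  t   CF        PV=CF/(1+0.1075)^t    t·PV
  1       117.50       106.0948       106.0948
  2       117.50        95.7967       191.5933
  3       117.50        86.4981       259.4944
  4     1,117.50       742.8012     2,971.2048
  Σ                  1,031.1908     3,528.3873
Price P = Σ PV = 1,031.1908.
Macaulay duration = Σ(t·PV) / P = 3,528.3873 / 1,031.1908 = 3.42166 years.

3.422 years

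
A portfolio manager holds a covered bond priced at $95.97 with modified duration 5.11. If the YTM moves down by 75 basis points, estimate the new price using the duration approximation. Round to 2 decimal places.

$99.65

Duration approximation: ΔP/P ≈ -D_mod · Δy = -5.11 × (-0.0075) = +0.038325.
New price ≈ 95.97 × (1 + 0.038325) = 99.64805025.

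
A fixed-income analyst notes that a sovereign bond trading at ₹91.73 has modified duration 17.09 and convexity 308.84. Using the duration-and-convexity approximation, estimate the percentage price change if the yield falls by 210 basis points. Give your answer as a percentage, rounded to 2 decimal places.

+42.70%

Duration effect: -D_mod·Δy = -17.09 × (-0.021) = +0.358890
Convexity effect: ½·C·(Δy)² = 0.5 × 308.84 × (-0.021)² = +0.06809922
ΔP/P ≈ +0.358890 + 0.06809922 = +0.42698922
= +42.698922%.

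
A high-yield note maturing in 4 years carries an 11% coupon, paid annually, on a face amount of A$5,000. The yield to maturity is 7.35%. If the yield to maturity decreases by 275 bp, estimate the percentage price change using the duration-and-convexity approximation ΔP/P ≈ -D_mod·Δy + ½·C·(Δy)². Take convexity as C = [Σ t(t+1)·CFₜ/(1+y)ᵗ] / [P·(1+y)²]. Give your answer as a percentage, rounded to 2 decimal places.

+9.45%

With y = 0.0735:
  t   CF        PV=CF/(1+0.0735)^t    t·PV        t(t+1)·PV
  1       550.00       512.3428       512.3428       1,024.6856
  2       550.00       477.2639       954.5278       2,863.5834
  3       550.00       444.5868     1,333.7603       5,335.0413
  4     5,550.00     4,179.1195    16,716.4779      83,582.3897
  Σ                  5,613.3130    19,517.1089      92,805.7001
P = 5,613.3130; D_Mac = 3.47693 yrs; D_mod = 3.23887 yrs; C = 14.34668.
Duration effect: -3.23887 × (-0.0275) = +0.089069
Convexity effect: 0.5 × 14.34668 × (-0.0275)² = +0.0054248
ΔP/P ≈ +0.089069 + 0.0054248 = +0.094494 = +9.4494%.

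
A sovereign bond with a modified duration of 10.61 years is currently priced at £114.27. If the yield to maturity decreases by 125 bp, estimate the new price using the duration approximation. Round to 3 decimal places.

Duration approximation: ΔP/P ≈ -D_mod · Δy = -10.61 × (-0.0125) = +0.132625.
New price ≈ 114.27 × (1 + 0.132625) = 129.42505875.

£129.425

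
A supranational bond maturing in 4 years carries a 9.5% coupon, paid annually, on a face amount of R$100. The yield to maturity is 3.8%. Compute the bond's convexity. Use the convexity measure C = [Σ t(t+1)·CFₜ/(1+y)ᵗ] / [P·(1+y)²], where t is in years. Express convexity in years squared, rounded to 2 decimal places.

With y = 0.038:
  t   CF        PV=CF/(1+0.038)^t    t·PV        t(t+1)·PV
  1         9.50         9.1522         9.1522          18.3044
  2         9.50         8.8172        17.6343          52.9030
  3         9.50         8.4944        25.4831         101.9325
  4       109.50        94.3245       377.2982       1,886.4908
  Σ                    120.7883       429.5678       2,059.6308
P = 120.7883.
Convexity = Σ t(t+1)·PV / [P·(1+y)²] = 2,059.6308 / (120.7883 × 1.077444) = 15.82595.

15.83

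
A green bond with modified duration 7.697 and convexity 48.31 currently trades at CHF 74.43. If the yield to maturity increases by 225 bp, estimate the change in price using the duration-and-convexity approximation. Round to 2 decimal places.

Duration effect: -D_mod·Δy = -7.697 × (+0.0225) = -0.1731825
Convexity effect: ½·C·(Δy)² = 0.5 × 48.31 × (0.0225)² = +0.01222846875
ΔP/P ≈ -0.1731825 + 0.01222846875 = -0.16095403125
ΔP ≈ 74.43 × (-0.16095403125) = -11.9798085459375.

-CHF 11.98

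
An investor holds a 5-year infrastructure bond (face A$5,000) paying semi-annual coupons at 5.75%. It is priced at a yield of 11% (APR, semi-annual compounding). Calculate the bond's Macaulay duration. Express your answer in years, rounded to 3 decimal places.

Periodic yield y = 0.055. Discount each cash flow and weight by its period:
  t   CF        PV=CF/(1+0.055)^t    t·PV
  1       143.75       136.2559       136.2559
  2       143.75       129.1525       258.3051
  3       143.75       122.4195       367.2584
  4       143.75       116.0374       464.1496
  5       143.75       109.9881       549.9403
  6       143.75       104.2541       625.5245
  7       143.75        98.8190       691.7333
  8       143.75        93.6673       749.3387
  9       143.75        88.7842       799.0579
  10    5,143.75     3,011.3085    30,113.0854
  Σ                  4,010.6866    34,754.6491
Price P = Σ PV = 4,010.6866.
Macaulay duration = Σ(t·PV) / P = 34,754.6491 / 4,010.6866 = 8.66551 half-year periods.
In years: 8.66551 / 2 = 4.33276 years.

4.333 years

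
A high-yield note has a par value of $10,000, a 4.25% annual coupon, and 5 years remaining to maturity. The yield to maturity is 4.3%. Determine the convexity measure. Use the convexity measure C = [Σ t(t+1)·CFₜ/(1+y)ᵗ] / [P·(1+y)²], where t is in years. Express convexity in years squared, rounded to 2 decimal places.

24.71

With y = 0.043:
  t   CF        PV=CF/(1+0.043)^t    t·PV        t(t+1)·PV
  1       425.00       407.4784       407.4784         814.9569
  2       425.00       390.6792       781.3584       2,344.0753
  3       425.00       374.5726     1,123.7178       4,494.8712
  4       425.00       359.1300     1,436.5200       7,182.6002
  5    10,425.00     8,446.0670    42,230.3349     253,382.0096
  Σ                  9,977.9272    45,979.4096     268,218.5131
P = 9,977.9272.
Convexity = Σ t(t+1)·PV / [P·(1+y)²] = 268,218.5131 / (9,977.9272 × 1.087849) = 24.71040.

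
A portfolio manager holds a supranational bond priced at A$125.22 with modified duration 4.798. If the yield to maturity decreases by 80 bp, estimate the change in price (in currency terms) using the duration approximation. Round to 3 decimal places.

Duration approximation: ΔP/P ≈ -D_mod · Δy = -4.798 × (-0.008) = +0.038384.
ΔP ≈ 125.22 × (+0.038384) = +4.80644448.

+A$4.806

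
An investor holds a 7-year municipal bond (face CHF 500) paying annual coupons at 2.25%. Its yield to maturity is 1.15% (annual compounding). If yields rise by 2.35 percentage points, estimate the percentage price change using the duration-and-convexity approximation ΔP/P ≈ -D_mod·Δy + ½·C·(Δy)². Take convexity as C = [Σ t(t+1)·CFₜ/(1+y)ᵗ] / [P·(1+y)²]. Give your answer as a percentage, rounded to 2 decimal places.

-13.88%

With y = 0.0115:
  t   CF        PV=CF/(1+0.0115)^t    t·PV        t(t+1)·PV
  1        11.25        11.1221        11.1221          22.2442
  2        11.25        10.9956        21.9913          65.9739
  3        11.25        10.8706        32.6119         130.4476
  4        11.25        10.7470        42.9882         214.9409
  5        11.25        10.6249        53.1243         318.7457
  6        11.25        10.5041        63.0244         441.1705
  7       511.25       471.9241     3,303.4684      26,427.7469
  Σ                    536.7884     3,528.3305      27,621.2696
P = 536.7884; D_Mac = 6.57304 yrs; D_mod = 6.49831 yrs; C = 50.29314.
Duration effect: -6.49831 × (+0.0235) = -0.152710
Convexity effect: 0.5 × 50.29314 × (0.0235)² = +0.0138872
ΔP/P ≈ -0.152710 + 0.0138872 = -0.138823 = -13.8823%.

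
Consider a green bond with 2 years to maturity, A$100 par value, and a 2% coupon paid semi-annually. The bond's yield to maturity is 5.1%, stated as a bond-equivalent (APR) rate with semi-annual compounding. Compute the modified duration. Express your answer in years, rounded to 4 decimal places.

1.9205 years

Periodic yield y = 0.0255. First find Macaulay duration:
  t   CF        PV=CF/(1+0.0255)^t    t·PV
  1         1.00         0.9751         0.9751
  2         1.00         0.9509         1.9018
  3         1.00         0.9272         2.7817
  4       101.00        91.3227       365.2908
  Σ                     94.1760       370.9494
P = 94.1760; Macaulay duration = 370.9494 / 94.1760 = 3.93890 half-year periods = 1.96945 years.
Modified duration = D_Mac / (1 + y) = 1.96945 / 1.0255 = 1.92048 years.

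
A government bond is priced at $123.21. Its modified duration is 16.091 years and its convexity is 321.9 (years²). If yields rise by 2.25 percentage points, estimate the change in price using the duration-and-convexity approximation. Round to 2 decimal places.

Duration effect: -D_mod·Δy = -16.091 × (+0.0225) = -0.3620475
Convexity effect: ½·C·(Δy)² = 0.5 × 321.9 × (0.0225)² = +0.0814809375
ΔP/P ≈ -0.3620475 + 0.0814809375 = -0.2805665625
ΔP ≈ 123.21 × (-0.2805665625) = -34.568606165625.

-$34.57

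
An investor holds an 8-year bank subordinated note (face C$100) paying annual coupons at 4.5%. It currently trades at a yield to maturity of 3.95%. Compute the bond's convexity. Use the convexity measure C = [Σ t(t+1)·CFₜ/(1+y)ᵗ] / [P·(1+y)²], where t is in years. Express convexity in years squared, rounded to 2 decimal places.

54.71

With y = 0.0395:
  t   CF        PV=CF/(1+0.0395)^t    t·PV        t(t+1)·PV
  1         4.50         4.3290         4.3290           8.6580
  2         4.50         4.1645         8.3290          24.9870
  3         4.50         4.0063        12.0188          48.0751
  4         4.50         3.8540        15.4161          77.0805
  5         4.50         3.7076        18.5379         111.2273
  6         4.50         3.5667        21.4001         149.8010
  7         4.50         3.4312        24.0181         192.1450
  8       104.50        76.6514       613.2116       5,518.9040
  Σ                    103.7107       717.2606       6,130.8779
P = 103.7107.
Convexity = Σ t(t+1)·PV / [P·(1+y)²] = 6,130.8779 / (103.7107 × 1.080560) = 54.70793.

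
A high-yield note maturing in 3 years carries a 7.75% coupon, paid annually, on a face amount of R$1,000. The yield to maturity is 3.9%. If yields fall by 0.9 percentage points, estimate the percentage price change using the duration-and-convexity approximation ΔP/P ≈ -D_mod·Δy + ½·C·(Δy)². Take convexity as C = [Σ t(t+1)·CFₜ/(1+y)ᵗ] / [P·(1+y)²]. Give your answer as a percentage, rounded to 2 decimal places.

With y = 0.039:
  t   CF        PV=CF/(1+0.039)^t    t·PV        t(t+1)·PV
  1        77.50        74.5910        74.5910         149.1819
  2        77.50        71.7911       143.5822         430.7466
  3     1,077.50       960.6621     2,881.9862      11,527.9446
  Σ                  1,107.0441     3,100.1593      12,107.8731
P = 1,107.0441; D_Mac = 2.80039 yrs; D_mod = 2.69528 yrs; C = 10.13146.
Duration effect: -2.69528 × (-0.009) = +0.024258
Convexity effect: 0.5 × 10.13146 × (-0.009)² = +0.0004103
ΔP/P ≈ +0.024258 + 0.0004103 = +0.024668 = +2.4668%.

+2.47%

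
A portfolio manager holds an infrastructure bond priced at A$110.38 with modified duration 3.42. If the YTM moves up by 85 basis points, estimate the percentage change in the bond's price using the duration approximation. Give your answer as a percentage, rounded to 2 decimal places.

-2.91%

Duration approximation: ΔP/P ≈ -D_mod · Δy = -3.42 × (+0.0085) = -0.029070.
As a percentage: -2.9070%.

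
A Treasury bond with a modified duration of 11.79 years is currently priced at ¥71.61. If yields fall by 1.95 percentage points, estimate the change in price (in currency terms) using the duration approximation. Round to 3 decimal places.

+¥16.463

Duration approximation: ΔP/P ≈ -D_mod · Δy = -11.79 × (-0.0195) = +0.229905.
ΔP ≈ 71.61 × (+0.229905) = +16.46349705.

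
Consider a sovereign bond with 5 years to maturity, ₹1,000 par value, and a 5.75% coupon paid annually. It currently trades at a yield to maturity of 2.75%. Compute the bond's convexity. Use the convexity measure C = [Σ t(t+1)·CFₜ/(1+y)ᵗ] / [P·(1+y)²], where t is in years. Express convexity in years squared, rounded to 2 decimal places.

With y = 0.0275:
  t   CF        PV=CF/(1+0.0275)^t    t·PV        t(t+1)·PV
  1        57.50        55.9611        55.9611         111.9221
  2        57.50        54.4633       108.9267         326.7800
  3        57.50        53.0057       159.0170         636.0681
  4        57.50        51.5870       206.3481       1,031.7406
  5     1,057.50       923.3604     4,616.8018      27,700.8106
  Σ                  1,138.3775     5,147.0546      29,807.3214
P = 1,138.3775.
Convexity = Σ t(t+1)·PV / [P·(1+y)²] = 29,807.3214 / (1,138.3775 × 1.055756) = 24.80122.

24.80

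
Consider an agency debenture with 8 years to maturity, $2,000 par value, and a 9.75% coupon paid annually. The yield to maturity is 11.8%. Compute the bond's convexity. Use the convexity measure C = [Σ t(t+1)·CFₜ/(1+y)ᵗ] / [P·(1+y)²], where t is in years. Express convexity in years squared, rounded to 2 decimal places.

36.88

With y = 0.118:
  t   CF        PV=CF/(1+0.118)^t    t·PV        t(t+1)·PV
  1       195.00       174.4186       174.4186         348.8372
  2       195.00       156.0095       312.0190         936.0569
  3       195.00       139.5434       418.6301       1,674.5204
  4       195.00       124.8152       499.2607       2,496.3035
  5       195.00       111.6415       558.2074       3,349.2445
  6       195.00        99.8582       599.1493       4,194.0449
  7       195.00        89.3186       625.2303       5,001.8425
  8     2,195.00       899.2907     7,194.3255      64,748.9295
  Σ                  1,794.8956    10,381.2409      82,749.7795
P = 1,794.8956.
Convexity = Σ t(t+1)·PV / [P·(1+y)²] = 82,749.7795 / (1,794.8956 × 1.249924) = 36.88451.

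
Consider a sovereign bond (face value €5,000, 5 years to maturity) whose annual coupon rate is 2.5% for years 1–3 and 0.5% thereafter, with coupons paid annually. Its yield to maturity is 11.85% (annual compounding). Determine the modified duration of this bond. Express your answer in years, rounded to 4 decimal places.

Periodic yield y = 0.1185. First find Macaulay duration:
  t   CF        PV=CF/(1+0.1185)^t    t·PV
  1       125.00       111.7568       111.7568
  2       125.00        99.9167       199.8334
  3       125.00        89.3310       267.9929
  4        25.00        15.9734        63.8934
  5     5,025.00     2,870.4906    14,352.4528
  Σ                  3,187.4684    14,995.9293
P = 3,187.4684; Macaulay duration = 14,995.9293 / 3,187.4684 = 4.70465 years.
Modified duration = D_Mac / (1 + y) = 4.70465 / 1.1185 = 4.20622 years.

4.2062 years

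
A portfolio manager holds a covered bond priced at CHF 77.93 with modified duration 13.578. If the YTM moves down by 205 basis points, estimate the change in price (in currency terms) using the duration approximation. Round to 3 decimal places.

Duration approximation: ΔP/P ≈ -D_mod · Δy = -13.578 × (-0.0205) = +0.278349.
ΔP ≈ 77.93 × (+0.278349) = +21.69173757.

+CHF 21.692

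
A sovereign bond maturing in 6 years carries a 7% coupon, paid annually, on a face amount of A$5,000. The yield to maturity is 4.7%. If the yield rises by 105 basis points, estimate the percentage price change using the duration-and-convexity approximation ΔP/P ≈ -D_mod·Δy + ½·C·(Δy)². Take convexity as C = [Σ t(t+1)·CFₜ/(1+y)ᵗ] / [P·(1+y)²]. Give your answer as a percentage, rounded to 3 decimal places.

-4.998%

With y = 0.047:
  t   CF        PV=CF/(1+0.047)^t    t·PV        t(t+1)·PV
  1       350.00       334.2884       334.2884         668.5769
  2       350.00       319.2822       638.5644       1,915.6931
  3       350.00       304.9496       914.8487       3,659.3946
  4       350.00       291.2603     1,165.0413       5,825.2063
  5       350.00       278.1856     1,390.9280       8,345.5678
  6     5,350.00     4,061.3806    24,368.2837     170,577.9860
  Σ                  5,589.3467    28,811.9544     190,992.4247
P = 5,589.3467; D_Mac = 5.15480 yrs; D_mod = 4.92340 yrs; C = 31.17179.
Duration effect: -4.92340 × (+0.0105) = -0.051696
Convexity effect: 0.5 × 31.17179 × (0.0105)² = +0.0017183
ΔP/P ≈ -0.051696 + 0.0017183 = -0.049977 = -4.9977%.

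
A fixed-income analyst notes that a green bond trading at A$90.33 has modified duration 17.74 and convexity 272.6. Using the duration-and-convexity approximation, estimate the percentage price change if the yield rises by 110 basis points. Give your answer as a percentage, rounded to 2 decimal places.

-17.86%

Duration effect: -D_mod·Δy = -17.74 × (+0.011) = -0.195140
Convexity effect: ½·C·(Δy)² = 0.5 × 272.6 × (0.011)² = +0.0164923
ΔP/P ≈ -0.195140 + 0.0164923 = -0.1786477
= -17.86477%.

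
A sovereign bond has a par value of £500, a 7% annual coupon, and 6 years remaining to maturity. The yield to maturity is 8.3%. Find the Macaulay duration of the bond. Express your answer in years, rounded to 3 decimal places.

Periodic yield y = 0.083. Discount each cash flow and weight by its year:
  t   CF        PV=CF/(1+0.083)^t    t·PV
  1        35.00        32.3176        32.3176
  2        35.00        29.8408        59.6817
  3        35.00        27.5539        82.6616
  4        35.00        25.4422       101.7687
  5        35.00        23.4923       117.4616
  6       535.00       331.5760     1,989.4558
  Σ                    470.2228     2,383.3470
Price P = Σ PV = 470.2228.
Macaulay duration = Σ(t·PV) / P = 2,383.3470 / 470.2228 = 5.06855 years.

5.069 years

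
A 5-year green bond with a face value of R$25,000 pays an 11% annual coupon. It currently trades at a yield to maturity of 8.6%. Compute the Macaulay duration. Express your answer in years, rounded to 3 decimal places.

4.145 years

Periodic yield y = 0.086. Discount each cash flow and weight by its year:
  t   CF        PV=CF/(1+0.086)^t    t·PV
  1     2,750.00     2,532.2284     2,532.2284
  2     2,750.00     2,331.7020     4,663.4040
  3     2,750.00     2,147.0552     6,441.1657
  4     2,750.00     1,977.0306     7,908.1224
  5    27,750.00    18,370.1990    91,850.9951
  Σ                 27,358.2152   113,395.9155
Price P = Σ PV = 27,358.2152.
Macaulay duration = Σ(t·PV) / P = 113,395.9155 / 27,358.2152 = 4.14486 years.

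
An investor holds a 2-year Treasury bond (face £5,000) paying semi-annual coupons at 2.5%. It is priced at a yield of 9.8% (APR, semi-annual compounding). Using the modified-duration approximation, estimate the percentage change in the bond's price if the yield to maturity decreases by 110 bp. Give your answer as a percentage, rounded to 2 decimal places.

Periodic yield y = 0.049. Modified duration first:
  t   CF        PV=CF/(1+0.049)^t    t·PV
  1        62.50        59.5806        59.5806
  2        62.50        56.7975       113.5950
  3        62.50        54.1444       162.4332
  4     5,062.50     4,180.8355    16,723.3421
  Σ                  4,351.3580    17,058.9508
P = 4,351.3580; D_Mac = 3.92037 half-year periods = 1.96019 yrs; D_mod = 1.96019/(1+0.049) = 1.86862 yrs.
ΔP/P ≈ -D_mod · Δy = -1.86862 × (-0.011) = +0.020555 = +2.0555%.

+2.06%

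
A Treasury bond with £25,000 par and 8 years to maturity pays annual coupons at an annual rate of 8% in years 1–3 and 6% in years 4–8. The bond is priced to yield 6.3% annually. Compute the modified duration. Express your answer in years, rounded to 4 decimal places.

5.9553 years

Periodic yield y = 0.063. First find Macaulay duration:
  t   CF        PV=CF/(1+0.063)^t    t·PV
  1     2,000.00     1,881.4675     1,881.4675
  2     2,000.00     1,769.9601     3,539.9201
  3     2,000.00     1,665.0612     4,995.1836
  4     1,500.00     1,174.7845     4,699.1379
  5     1,500.00     1,105.1594     5,525.7972
  6     1,500.00     1,039.6608     6,237.9648
  7     1,500.00       978.0440     6,846.3082
  8    26,500.00    16,254.7299   130,037.8393
  Σ                 25,868.8675   163,763.6188
P = 25,868.8675; Macaulay duration = 163,763.6188 / 25,868.8675 = 6.33053 years.
Modified duration = D_Mac / (1 + y) = 6.33053 / 1.063 = 5.95534 years.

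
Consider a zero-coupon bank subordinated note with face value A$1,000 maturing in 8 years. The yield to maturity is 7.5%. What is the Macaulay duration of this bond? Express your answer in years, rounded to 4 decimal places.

A zero-coupon bond has a single cash flow at maturity, so its Macaulay duration equals its maturity: 8 years.

8.0000 years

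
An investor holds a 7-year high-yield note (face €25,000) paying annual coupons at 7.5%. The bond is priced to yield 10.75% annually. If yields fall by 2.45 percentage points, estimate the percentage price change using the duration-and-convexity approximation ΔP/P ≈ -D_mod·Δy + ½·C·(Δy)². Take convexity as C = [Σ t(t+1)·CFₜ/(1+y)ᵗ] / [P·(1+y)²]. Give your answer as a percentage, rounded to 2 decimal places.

With y = 0.1075:
  t   CF        PV=CF/(1+0.1075)^t    t·PV        t(t+1)·PV
  1     1,875.00     1,693.0023     1,693.0023       3,386.0045
  2     1,875.00     1,528.6702     3,057.3404       9,172.0213
  3     1,875.00     1,380.2891     4,140.8674      16,563.4695
  4     1,875.00     1,246.3107     4,985.2429      24,926.2145
  5     1,875.00     1,125.3370     5,626.6850      33,760.1099
  6     1,875.00     1,016.1056     6,096.6339      42,676.4370
  7    26,875.00    13,150.5019    92,053.5134     736,428.1069
  Σ                 21,140.2169   117,653.2852     866,912.3636
P = 21,140.2169; D_Mac = 5.56538 yrs; D_mod = 5.02517 yrs; C = 33.43323.
Duration effect: -5.02517 × (-0.0245) = +0.123117
Convexity effect: 0.5 × 33.43323 × (-0.0245)² = +0.0100341
ΔP/P ≈ +0.123117 + 0.0100341 = +0.133151 = +13.3151%.

+13.32%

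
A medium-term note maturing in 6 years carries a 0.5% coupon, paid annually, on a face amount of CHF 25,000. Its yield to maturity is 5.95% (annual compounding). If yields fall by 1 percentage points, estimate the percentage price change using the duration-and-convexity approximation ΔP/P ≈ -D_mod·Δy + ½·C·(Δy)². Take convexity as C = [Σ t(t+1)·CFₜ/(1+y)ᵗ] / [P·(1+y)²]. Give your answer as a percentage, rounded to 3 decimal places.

+5.762%

With y = 0.0595:
  t   CF        PV=CF/(1+0.0595)^t    t·PV        t(t+1)·PV
  1       125.00       117.9802       117.9802         235.9604
  2       125.00       111.3546       222.7092         668.1275
  3       125.00       105.1011       315.3032       1,261.2128
  4       125.00        99.1987       396.7950       1,983.9749
  5       125.00        93.6279       468.1394       2,808.8365
  6    25,125.00    17,762.3451   106,574.0707     746,018.4951
  Σ                 18,289.6076   108,094.9977     752,976.6072
P = 18,289.6076; D_Mac = 5.91019 yrs; D_mod = 5.57828 yrs; C = 36.67543.
Duration effect: -5.57828 × (-0.01) = +0.055783
Convexity effect: 0.5 × 36.67543 × (-0.01)² = +0.0018338
ΔP/P ≈ +0.055783 + 0.0018338 = +0.057617 = +5.7617%.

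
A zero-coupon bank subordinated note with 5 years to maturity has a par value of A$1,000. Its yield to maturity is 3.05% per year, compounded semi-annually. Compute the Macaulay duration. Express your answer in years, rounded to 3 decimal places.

5.000 years

A zero-coupon bond has a single cash flow at maturity, so its Macaulay duration equals its maturity: 5 years.
(Equivalently: 10 semi-annual periods ÷ 2 = 5 years.)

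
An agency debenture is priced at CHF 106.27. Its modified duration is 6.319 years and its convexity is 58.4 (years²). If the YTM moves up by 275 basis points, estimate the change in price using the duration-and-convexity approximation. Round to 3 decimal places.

Duration effect: -D_mod·Δy = -6.319 × (+0.0275) = -0.1737725
Convexity effect: ½·C·(Δy)² = 0.5 × 58.4 × (0.0275)² = +0.0220825
ΔP/P ≈ -0.1737725 + 0.0220825 = -0.151690
ΔP ≈ 106.27 × (-0.151690) = -16.1200963.

-CHF 16.120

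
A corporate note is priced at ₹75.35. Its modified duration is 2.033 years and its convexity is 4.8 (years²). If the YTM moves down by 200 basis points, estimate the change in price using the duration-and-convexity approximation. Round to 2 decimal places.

+₹3.14

Duration effect: -D_mod·Δy = -2.033 × (-0.02) = +0.040660
Convexity effect: ½·C·(Δy)² = 0.5 × 4.8 × (-0.02)² = +0.0009600
ΔP/P ≈ +0.040660 + 0.0009600 = +0.041620
ΔP ≈ 75.35 × (+0.041620) = +3.136067.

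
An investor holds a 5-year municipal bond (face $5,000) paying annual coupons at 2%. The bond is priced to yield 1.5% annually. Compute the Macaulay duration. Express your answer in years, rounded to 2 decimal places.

Periodic yield y = 0.015. Discount each cash flow and weight by its year:
  t   CF        PV=CF/(1+0.015)^t    t·PV
  1       100.00        98.5222        98.5222
  2       100.00        97.0662       194.1323
  3       100.00        95.6317       286.8951
  4       100.00        94.2184       376.8737
  5     5,100.00     4,734.1277    23,670.6383
  Σ                  5,119.5661    24,627.0616
Price P = Σ PV = 5,119.5661.
Macaulay duration = Σ(t·PV) / P = 24,627.0616 / 5,119.5661 = 4.81038 years.

4.81 years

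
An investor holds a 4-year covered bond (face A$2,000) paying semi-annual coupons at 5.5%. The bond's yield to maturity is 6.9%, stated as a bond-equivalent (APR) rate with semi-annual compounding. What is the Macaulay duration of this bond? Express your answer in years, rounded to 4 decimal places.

3.6340 years

Periodic yield y = 0.0345. Discount each cash flow and weight by its period:
  t   CF        PV=CF/(1+0.0345)^t    t·PV
  1        55.00        53.1658        53.1658
  2        55.00        51.3927       102.7855
  3        55.00        49.6788       149.0364
  4        55.00        48.0221       192.0882
  5        55.00        46.4205       232.1027
  6        55.00        44.8724       269.2347
  7        55.00        43.3760       303.6318
  8     2,055.00     1,566.6351    12,533.0812
  Σ                  1,903.5635    13,835.1263
Price P = Σ PV = 1,903.5635.
Macaulay duration = Σ(t·PV) / P = 13,835.1263 / 1,903.5635 = 7.26801 half-year periods.
In years: 7.26801 / 2 = 3.63401 years.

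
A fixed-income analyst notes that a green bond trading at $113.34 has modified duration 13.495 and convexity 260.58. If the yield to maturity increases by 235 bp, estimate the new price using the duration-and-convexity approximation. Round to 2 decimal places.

$85.55

Duration effect: -D_mod·Δy = -13.495 × (+0.0235) = -0.3171325
Convexity effect: ½·C·(Δy)² = 0.5 × 260.58 × (0.0235)² = +0.0719526525
ΔP/P ≈ -0.3171325 + 0.0719526525 = -0.2451798475
New price ≈ 113.34 × (1 - 0.2451798475) = 85.55131608435.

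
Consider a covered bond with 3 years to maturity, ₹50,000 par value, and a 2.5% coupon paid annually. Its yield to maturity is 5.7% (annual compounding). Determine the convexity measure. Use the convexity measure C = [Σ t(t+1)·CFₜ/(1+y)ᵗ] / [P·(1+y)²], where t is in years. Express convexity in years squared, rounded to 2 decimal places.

With y = 0.057:
  t   CF        PV=CF/(1+0.057)^t    t·PV        t(t+1)·PV
  1     1,250.00     1,182.5922     1,182.5922       2,365.1845
  2     1,250.00     1,118.8195     2,237.6391       6,712.9172
  3    51,250.00    43,397.9193   130,193.7579     520,775.0315
  Σ                 45,699.3311   133,613.9892     529,853.1332
P = 45,699.3311.
Convexity = Σ t(t+1)·PV / [P·(1+y)²] = 529,853.1332 / (45,699.3311 × 1.117249) = 10.37757.

10.38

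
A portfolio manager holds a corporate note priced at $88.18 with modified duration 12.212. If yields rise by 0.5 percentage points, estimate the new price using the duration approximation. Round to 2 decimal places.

$82.80

Duration approximation: ΔP/P ≈ -D_mod · Δy = -12.212 × (+0.005) = -0.061060.
New price ≈ 88.18 × (1 - 0.061060) = 82.7957292.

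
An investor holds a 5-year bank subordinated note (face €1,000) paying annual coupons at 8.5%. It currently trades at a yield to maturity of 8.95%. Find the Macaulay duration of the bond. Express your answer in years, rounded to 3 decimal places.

Periodic yield y = 0.0895. Discount each cash flow and weight by its year:
  t   CF        PV=CF/(1+0.0895)^t    t·PV
  1        85.00        78.0174        78.0174
  2        85.00        71.6085       143.2170
  3        85.00        65.7260       197.1780
  4        85.00        60.3268       241.3070
  5     1,085.00       706.7952     3,533.9758
  Σ                    982.4738     4,193.6952
Price P = Σ PV = 982.4738.
Macaulay duration = Σ(t·PV) / P = 4,193.6952 / 982.4738 = 4.26851 years.

4.269 years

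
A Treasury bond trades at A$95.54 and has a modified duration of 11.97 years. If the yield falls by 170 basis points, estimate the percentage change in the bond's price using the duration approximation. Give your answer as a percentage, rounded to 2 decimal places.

Duration approximation: ΔP/P ≈ -D_mod · Δy = -11.97 × (-0.017) = +0.203490.
As a percentage: +20.3490%.

+20.35%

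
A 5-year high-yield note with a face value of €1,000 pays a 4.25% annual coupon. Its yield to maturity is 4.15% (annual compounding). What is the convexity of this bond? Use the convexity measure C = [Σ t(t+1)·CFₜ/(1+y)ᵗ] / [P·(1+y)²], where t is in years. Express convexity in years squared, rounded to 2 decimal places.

With y = 0.0415:
  t   CF        PV=CF/(1+0.0415)^t    t·PV        t(t+1)·PV
  1        42.50        40.8065        40.8065          81.6131
  2        42.50        39.1805        78.3611         235.0832
  3        42.50        37.6193       112.8580         451.4320
  4        42.50        36.1203       144.4814         722.4068
  5     1,042.50       850.7064     4,253.5319      25,521.1915
  Σ                  1,004.4331     4,630.0389      27,011.7266
P = 1,004.4331.
Convexity = Σ t(t+1)·PV / [P·(1+y)²] = 27,011.7266 / (1,004.4331 × 1.084722) = 24.79207.

24.79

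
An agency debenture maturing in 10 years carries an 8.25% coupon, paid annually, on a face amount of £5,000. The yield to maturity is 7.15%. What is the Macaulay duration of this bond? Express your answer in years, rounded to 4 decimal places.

Periodic yield y = 0.0715. Discount each cash flow and weight by its year:
  t   CF        PV=CF/(1+0.0715)^t    t·PV
  1       412.50       384.9743       384.9743
  2       412.50       359.2854       718.5709
  3       412.50       335.3107     1,005.9321
  4       412.50       312.9358     1,251.7432
  5       412.50       292.0539     1,460.2697
  6       412.50       272.5655     1,635.3931
  7       412.50       254.3775     1,780.6426
  8       412.50       237.4032     1,899.2255
  9       412.50       221.5615     1,994.0539
  10    5,412.50     2,713.1647    27,131.6469
  Σ                  5,383.6327    39,262.4522
Price P = Σ PV = 5,383.6327.
Macaulay duration = Σ(t·PV) / P = 39,262.4522 / 5,383.6327 = 7.29293 years.

7.2929 years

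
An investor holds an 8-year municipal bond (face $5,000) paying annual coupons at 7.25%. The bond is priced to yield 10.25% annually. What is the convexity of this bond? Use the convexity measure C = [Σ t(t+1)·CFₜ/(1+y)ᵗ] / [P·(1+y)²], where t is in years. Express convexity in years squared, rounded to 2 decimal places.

With y = 0.1025:
  t   CF        PV=CF/(1+0.1025)^t    t·PV        t(t+1)·PV
  1       362.50       328.7982       328.7982         657.5964
  2       362.50       298.2296       596.4593       1,789.3779
  3       362.50       270.5031       811.5092       3,246.0370
  4       362.50       245.3543       981.4171       4,907.0854
  5       362.50       222.5436     1,112.7178       6,676.3066
  6       362.50       201.8536     1,211.1214       8,477.8497
  7       362.50       183.0871     1,281.6099      10,252.8794
  8     5,362.50     2,456.6230    19,652.9843     176,876.8586
  Σ                  4,206.9925    25,976.6172     212,883.9910
P = 4,206.9925.
Convexity = Σ t(t+1)·PV / [P·(1+y)²] = 212,883.9910 / (4,206.9925 × 1.215506) = 41.63073.

41.63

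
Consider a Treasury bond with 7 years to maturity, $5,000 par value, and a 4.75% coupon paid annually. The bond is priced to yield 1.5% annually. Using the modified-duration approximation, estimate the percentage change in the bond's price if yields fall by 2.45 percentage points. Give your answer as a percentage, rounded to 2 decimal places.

+14.99%

Periodic yield y = 0.015. Modified duration first:
  t   CF        PV=CF/(1+0.015)^t    t·PV
  1       237.50       233.9901       233.9901
  2       237.50       230.5322       461.0643
  3       237.50       227.1253       681.3759
  4       237.50       223.7688       895.0750
  5       237.50       220.4618     1,102.3091
  6       237.50       217.2038     1,303.2226
  7     5,237.50     4,719.1278    33,033.8947
  Σ                  6,072.2098    37,710.9318
P = 6,072.2098; D_Mac = 6.21041 yrs; D_mod = 6.21041/(1+0.015) = 6.11863 yrs.
ΔP/P ≈ -D_mod · Δy = -6.11863 × (-0.0245) = +0.149907 = +14.9907%.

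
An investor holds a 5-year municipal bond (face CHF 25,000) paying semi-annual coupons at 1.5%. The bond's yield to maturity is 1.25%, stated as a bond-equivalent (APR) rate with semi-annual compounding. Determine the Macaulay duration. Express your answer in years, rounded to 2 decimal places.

Periodic yield y = 0.00625. Discount each cash flow and weight by its period:
  t   CF        PV=CF/(1+0.00625)^t    t·PV
  1       187.50       186.3354       186.3354
  2       187.50       185.1780       370.3561
  3       187.50       184.0279       552.0836
  4       187.50       182.8848       731.5393
  5       187.50       181.7489       908.7445
  6       187.50       180.6200     1,083.7202
  7       187.50       179.4982     1,256.4872
  8       187.50       178.3833     1,427.0662
  9       187.50       177.2753     1,595.4777
  10   25,187.50    23,666.0692   236,660.6918
  Σ                 25,302.0210   244,772.5020
Price P = Σ PV = 25,302.0210.
Macaulay duration = Σ(t·PV) / P = 244,772.5020 / 25,302.0210 = 9.67403 half-year periods.
In years: 9.67403 / 2 = 4.83701 years.

4.84 years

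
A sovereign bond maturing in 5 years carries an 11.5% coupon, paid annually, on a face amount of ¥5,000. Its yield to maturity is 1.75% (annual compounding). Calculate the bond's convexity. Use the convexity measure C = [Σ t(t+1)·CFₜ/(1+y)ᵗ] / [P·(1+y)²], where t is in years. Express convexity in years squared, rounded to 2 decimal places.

With y = 0.0175:
  t   CF        PV=CF/(1+0.0175)^t    t·PV        t(t+1)·PV
  1       575.00       565.1106       565.1106       1,130.2211
  2       575.00       555.3912     1,110.7824       3,332.3473
  3       575.00       545.8390     1,637.5171       6,550.0684
  4       575.00       536.4511     2,145.8046      10,729.0228
  5     5,575.00     5,111.7874    25,558.9369     153,353.6217
  Σ                  7,314.5793    31,018.1516     175,095.2814
P = 7,314.5793.
Convexity = Σ t(t+1)·PV / [P·(1+y)²] = 175,095.2814 / (7,314.5793 × 1.035306) = 23.12151.

23.12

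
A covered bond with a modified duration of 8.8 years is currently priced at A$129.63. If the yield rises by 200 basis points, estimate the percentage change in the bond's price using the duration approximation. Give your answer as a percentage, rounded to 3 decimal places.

Duration approximation: ΔP/P ≈ -D_mod · Δy = -8.8 × (+0.02) = -0.176000.
As a percentage: -17.6000%.

-17.600%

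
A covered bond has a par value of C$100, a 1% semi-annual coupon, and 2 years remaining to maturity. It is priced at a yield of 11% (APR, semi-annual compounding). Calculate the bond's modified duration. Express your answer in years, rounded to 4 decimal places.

Periodic yield y = 0.055. First find Macaulay duration:
  t   CF        PV=CF/(1+0.055)^t    t·PV
  1         0.50         0.4739         0.4739
  2         0.50         0.4492         0.8985
  3         0.50         0.4258         1.2774
  4       100.50        81.1253       324.5011
  Σ                     82.4742       327.1509
P = 82.4742; Macaulay duration = 327.1509 / 82.4742 = 3.96670 half-year periods = 1.98335 years.
Modified duration = D_Mac / (1 + y) = 1.98335 / 1.055 = 1.87995 years.

1.8800 years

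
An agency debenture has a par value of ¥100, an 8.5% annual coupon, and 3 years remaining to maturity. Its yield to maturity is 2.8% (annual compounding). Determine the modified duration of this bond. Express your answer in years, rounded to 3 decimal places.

Periodic yield y = 0.028. First find Macaulay duration:
  t   CF        PV=CF/(1+0.028)^t    t·PV
  1         8.50         8.2685         8.2685
  2         8.50         8.0433        16.0865
  3       108.50        99.8735       299.6206
  Σ                    116.1853       323.9756
P = 116.1853; Macaulay duration = 323.9756 / 116.1853 = 2.78844 years.
Modified duration = D_Mac / (1 + y) = 2.78844 / 1.028 = 2.71249 years.

2.712 years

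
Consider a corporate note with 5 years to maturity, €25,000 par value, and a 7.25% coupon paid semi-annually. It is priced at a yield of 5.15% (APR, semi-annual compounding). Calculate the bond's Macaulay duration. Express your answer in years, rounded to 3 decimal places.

Periodic yield y = 0.02575. Discount each cash flow and weight by its period:
  t   CF        PV=CF/(1+0.02575)^t    t·PV
  1       906.25       883.4999       883.4999
  2       906.25       861.3209     1,722.6417
  3       906.25       839.6986     2,519.0959
  4       906.25       818.6192     3,274.4767
  5       906.25       798.0689     3,990.3445
  6       906.25       778.0345     4,668.2071
  7       906.25       758.5031     5,309.5215
  8       906.25       739.4619     5,915.6954
  9       906.25       720.8988     6,488.0890
  10   25,906.25    20,090.4329   200,904.3295
  Σ                 27,288.5387   235,675.9011
Price P = Σ PV = 27,288.5387.
Macaulay duration = Σ(t·PV) / P = 235,675.9011 / 27,288.5387 = 8.63644 half-year periods.
In years: 8.63644 / 2 = 4.31822 years.

4.318 years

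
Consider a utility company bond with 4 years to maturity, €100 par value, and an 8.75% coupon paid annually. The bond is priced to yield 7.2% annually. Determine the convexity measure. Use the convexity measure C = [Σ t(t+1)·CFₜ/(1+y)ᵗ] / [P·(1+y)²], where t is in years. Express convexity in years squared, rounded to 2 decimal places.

14.84

With y = 0.072:
  t   CF        PV=CF/(1+0.072)^t    t·PV        t(t+1)·PV
  1         8.75         8.1623         8.1623          16.3246
  2         8.75         7.6141        15.2282          45.6846
  3         8.75         7.1027        21.3081          85.2324
  4       108.75        82.3474       329.3898       1,646.9489
  Σ                    105.2266       374.0884       1,794.1905
P = 105.2266.
Convexity = Σ t(t+1)·PV / [P·(1+y)²] = 1,794.1905 / (105.2266 × 1.149184) = 14.83726.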